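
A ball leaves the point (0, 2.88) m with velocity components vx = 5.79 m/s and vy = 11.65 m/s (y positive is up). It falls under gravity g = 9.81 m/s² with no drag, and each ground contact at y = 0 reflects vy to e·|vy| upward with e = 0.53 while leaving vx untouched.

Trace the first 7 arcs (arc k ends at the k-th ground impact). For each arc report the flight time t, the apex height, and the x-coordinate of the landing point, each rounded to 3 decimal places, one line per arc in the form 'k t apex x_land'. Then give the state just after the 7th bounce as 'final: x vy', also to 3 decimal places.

1 2.601 9.798 15.059
2 1.498 2.752 23.733
3 0.794 0.773 28.330
4 0.421 0.217 30.767
5 0.223 0.061 32.058
6 0.118 0.017 32.743
7 0.063 0.005 33.106
final: 33.106 0.163

Arc 1: start y=2.880, vy=11.650 → t=2.601, apex=9.798, x_land=15.059, impact vy=-13.865
  bounce: vy ← 0.53·13.865 = 7.348
Arc 2: start y=0.000, vy=7.348 → t=1.498, apex=2.752, x_land=23.733, impact vy=-7.348
  bounce: vy ← 0.53·7.348 = 3.895
Arc 3: start y=0.000, vy=3.895 → t=0.794, apex=0.773, x_land=28.330, impact vy=-3.895
  bounce: vy ← 0.53·3.895 = 2.064
Arc 4: start y=0.000, vy=2.064 → t=0.421, apex=0.217, x_land=30.767, impact vy=-2.064
  bounce: vy ← 0.53·2.064 = 1.094
Arc 5: start y=0.000, vy=1.094 → t=0.223, apex=0.061, x_land=32.058, impact vy=-1.094
  bounce: vy ← 0.53·1.094 = 0.580
Arc 6: start y=0.000, vy=0.580 → t=0.118, apex=0.017, x_land=32.743, impact vy=-0.580
  bounce: vy ← 0.53·0.580 = 0.307
Arc 7: start y=0.000, vy=0.307 → t=0.063, apex=0.005, x_land=33.106, impact vy=-0.307
  bounce: vy ← 0.53·0.307 = 0.163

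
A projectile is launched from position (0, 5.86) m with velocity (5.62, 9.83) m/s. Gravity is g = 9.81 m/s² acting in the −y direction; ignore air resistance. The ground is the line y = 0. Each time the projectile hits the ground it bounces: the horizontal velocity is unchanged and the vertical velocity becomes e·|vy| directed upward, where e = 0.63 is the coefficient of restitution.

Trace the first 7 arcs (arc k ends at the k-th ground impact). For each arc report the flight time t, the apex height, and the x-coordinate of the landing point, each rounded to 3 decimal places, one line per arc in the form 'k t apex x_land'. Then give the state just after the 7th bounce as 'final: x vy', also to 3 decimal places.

Arc 1: start y=5.860, vy=9.830 → t=2.485, apex=10.785, x_land=13.965, impact vy=-14.547
  bounce: vy ← 0.63·14.547 = 9.164
Arc 2: start y=0.000, vy=9.164 → t=1.868, apex=4.281, x_land=24.465, impact vy=-9.164
  bounce: vy ← 0.63·9.164 = 5.774
Arc 3: start y=0.000, vy=5.774 → t=1.177, apex=1.699, x_land=31.080, impact vy=-5.774
  bounce: vy ← 0.63·5.774 = 3.637
Arc 4: start y=0.000, vy=3.637 → t=0.742, apex=0.674, x_land=35.248, impact vy=-3.637
  bounce: vy ← 0.63·3.637 = 2.292
Arc 5: start y=0.000, vy=2.292 → t=0.467, apex=0.268, x_land=37.873, impact vy=-2.292
  bounce: vy ← 0.63·2.292 = 1.444
Arc 6: start y=0.000, vy=1.444 → t=0.294, apex=0.106, x_land=39.527, impact vy=-1.444
  bounce: vy ← 0.63·1.444 = 0.910
Arc 7: start y=0.000, vy=0.910 → t=0.185, apex=0.042, x_land=40.570, impact vy=-0.910
  bounce: vy ← 0.63·0.910 = 0.573

1 2.485 10.785 13.965
2 1.868 4.281 24.465
3 1.177 1.699 31.080
4 0.742 0.674 35.248
5 0.467 0.268 37.873
6 0.294 0.106 39.527
7 0.185 0.042 40.570
final: 40.570 0.573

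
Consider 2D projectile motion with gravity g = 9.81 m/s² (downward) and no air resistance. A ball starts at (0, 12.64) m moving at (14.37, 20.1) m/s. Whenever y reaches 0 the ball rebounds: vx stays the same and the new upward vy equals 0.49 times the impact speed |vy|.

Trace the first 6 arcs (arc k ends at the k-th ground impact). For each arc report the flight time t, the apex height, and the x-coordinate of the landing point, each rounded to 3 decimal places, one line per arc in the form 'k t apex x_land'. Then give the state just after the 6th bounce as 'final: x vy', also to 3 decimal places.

Arc 1: start y=12.640, vy=20.100 → t=4.652, apex=33.232, x_land=66.847, impact vy=-25.534
  bounce: vy ← 0.49·25.534 = 12.512
Arc 2: start y=0.000, vy=12.512 → t=2.551, apex=7.979, x_land=103.502, impact vy=-12.512
  bounce: vy ← 0.49·12.512 = 6.131
Arc 3: start y=0.000, vy=6.131 → t=1.250, apex=1.916, x_land=121.464, impact vy=-6.131
  bounce: vy ← 0.49·6.131 = 3.004
Arc 4: start y=0.000, vy=3.004 → t=0.612, apex=0.460, x_land=130.265, impact vy=-3.004
  bounce: vy ← 0.49·3.004 = 1.472
Arc 5: start y=0.000, vy=1.472 → t=0.300, apex=0.110, x_land=134.577, impact vy=-1.472
  bounce: vy ← 0.49·1.472 = 0.721
Arc 6: start y=0.000, vy=0.721 → t=0.147, apex=0.027, x_land=136.690, impact vy=-0.721
  bounce: vy ← 0.49·0.721 = 0.353

1 4.652 33.232 66.847
2 2.551 7.979 103.502
3 1.250 1.916 121.464
4 0.612 0.460 130.265
5 0.300 0.110 134.577
6 0.147 0.027 136.690
final: 136.690 0.353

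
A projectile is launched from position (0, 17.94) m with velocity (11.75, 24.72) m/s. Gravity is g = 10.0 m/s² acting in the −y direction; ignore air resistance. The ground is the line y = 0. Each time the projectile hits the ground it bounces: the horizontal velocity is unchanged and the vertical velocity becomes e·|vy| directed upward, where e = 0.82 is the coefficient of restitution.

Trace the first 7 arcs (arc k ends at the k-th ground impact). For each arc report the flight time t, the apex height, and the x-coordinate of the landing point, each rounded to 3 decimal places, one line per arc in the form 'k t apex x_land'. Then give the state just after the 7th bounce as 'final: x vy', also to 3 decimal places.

1 5.586 48.494 65.639
2 5.107 32.607 125.651
3 4.188 21.925 174.861
4 3.434 14.742 215.214
5 2.816 9.913 248.302
6 2.309 6.665 275.435
7 1.894 4.482 297.684
final: 297.684 7.763

Arc 1: start y=17.940, vy=24.720 → t=5.586, apex=48.494, x_land=65.639, impact vy=-31.143
  bounce: vy ← 0.82·31.143 = 25.537
Arc 2: start y=0.000, vy=25.537 → t=5.107, apex=32.607, x_land=125.651, impact vy=-25.537
  bounce: vy ← 0.82·25.537 = 20.940
Arc 3: start y=0.000, vy=20.940 → t=4.188, apex=21.925, x_land=174.861, impact vy=-20.940
  bounce: vy ← 0.82·20.940 = 17.171
Arc 4: start y=0.000, vy=17.171 → t=3.434, apex=14.742, x_land=215.214, impact vy=-17.171
  bounce: vy ← 0.82·17.171 = 14.080
Arc 5: start y=0.000, vy=14.080 → t=2.816, apex=9.913, x_land=248.302, impact vy=-14.080
  bounce: vy ← 0.82·14.080 = 11.546
Arc 6: start y=0.000, vy=11.546 → t=2.309, apex=6.665, x_land=275.435, impact vy=-11.546
  bounce: vy ← 0.82·11.546 = 9.468
Arc 7: start y=0.000, vy=9.468 → t=1.894, apex=4.482, x_land=297.684, impact vy=-9.468
  bounce: vy ← 0.82·9.468 = 7.763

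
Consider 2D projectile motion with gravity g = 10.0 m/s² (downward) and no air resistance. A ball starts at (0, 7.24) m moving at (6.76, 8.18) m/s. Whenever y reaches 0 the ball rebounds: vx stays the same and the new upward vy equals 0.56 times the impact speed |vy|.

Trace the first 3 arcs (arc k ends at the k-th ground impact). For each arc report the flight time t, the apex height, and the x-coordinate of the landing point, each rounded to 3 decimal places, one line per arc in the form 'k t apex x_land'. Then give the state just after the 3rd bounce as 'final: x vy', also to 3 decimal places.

Arc 1: start y=7.240, vy=8.180 → t=2.273, apex=10.586, x_land=15.366, impact vy=-14.550
  bounce: vy ← 0.56·14.550 = 8.148
Arc 2: start y=0.000, vy=8.148 → t=1.630, apex=3.320, x_land=26.382, impact vy=-8.148
  bounce: vy ← 0.56·8.148 = 4.563
Arc 3: start y=0.000, vy=4.563 → t=0.913, apex=1.041, x_land=32.551, impact vy=-4.563
  bounce: vy ← 0.56·4.563 = 2.555

1 2.273 10.586 15.366
2 1.630 3.320 26.382
3 0.913 1.041 32.551
final: 32.551 2.555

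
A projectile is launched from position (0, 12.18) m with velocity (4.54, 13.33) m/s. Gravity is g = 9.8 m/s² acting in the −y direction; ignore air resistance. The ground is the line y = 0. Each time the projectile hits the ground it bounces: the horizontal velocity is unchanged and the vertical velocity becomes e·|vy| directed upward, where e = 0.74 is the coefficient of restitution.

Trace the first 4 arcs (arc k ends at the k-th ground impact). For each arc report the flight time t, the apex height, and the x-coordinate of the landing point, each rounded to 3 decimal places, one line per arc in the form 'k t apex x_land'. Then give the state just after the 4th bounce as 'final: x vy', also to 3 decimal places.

1 3.442 21.246 15.629
2 3.082 11.634 29.620
3 2.281 6.371 39.974
4 1.688 3.489 47.635
final: 47.635 6.119

Arc 1: start y=12.180, vy=13.330 → t=3.442, apex=21.246, x_land=15.629, impact vy=-20.406
  bounce: vy ← 0.74·20.406 = 15.101
Arc 2: start y=0.000, vy=15.101 → t=3.082, apex=11.634, x_land=29.620, impact vy=-15.101
  bounce: vy ← 0.74·15.101 = 11.174
Arc 3: start y=0.000, vy=11.174 → t=2.281, apex=6.371, x_land=39.974, impact vy=-11.174
  bounce: vy ← 0.74·11.174 = 8.269
Arc 4: start y=0.000, vy=8.269 → t=1.688, apex=3.489, x_land=47.635, impact vy=-8.269
  bounce: vy ← 0.74·8.269 = 6.119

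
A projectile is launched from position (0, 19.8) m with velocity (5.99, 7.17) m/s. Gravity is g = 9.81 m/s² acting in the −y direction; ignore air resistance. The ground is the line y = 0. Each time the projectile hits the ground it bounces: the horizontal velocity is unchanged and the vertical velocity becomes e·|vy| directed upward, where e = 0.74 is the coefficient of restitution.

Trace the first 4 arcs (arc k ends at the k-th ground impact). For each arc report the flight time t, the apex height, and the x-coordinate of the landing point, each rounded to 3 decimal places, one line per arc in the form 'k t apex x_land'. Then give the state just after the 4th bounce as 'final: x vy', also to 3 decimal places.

Arc 1: start y=19.800, vy=7.170 → t=2.869, apex=22.420, x_land=17.184, impact vy=-20.973
  bounce: vy ← 0.74·20.973 = 15.520
Arc 2: start y=0.000, vy=15.520 → t=3.164, apex=12.277, x_land=36.138, impact vy=-15.520
  bounce: vy ← 0.74·15.520 = 11.485
Arc 3: start y=0.000, vy=11.485 → t=2.341, apex=6.723, x_land=50.163, impact vy=-11.485
  bounce: vy ← 0.74·11.485 = 8.499
Arc 4: start y=0.000, vy=8.499 → t=1.733, apex=3.682, x_land=60.542, impact vy=-8.499
  bounce: vy ← 0.74·8.499 = 6.289

1 2.869 22.420 17.184
2 3.164 12.277 36.138
3 2.341 6.723 50.163
4 1.733 3.682 60.542
final: 60.542 6.289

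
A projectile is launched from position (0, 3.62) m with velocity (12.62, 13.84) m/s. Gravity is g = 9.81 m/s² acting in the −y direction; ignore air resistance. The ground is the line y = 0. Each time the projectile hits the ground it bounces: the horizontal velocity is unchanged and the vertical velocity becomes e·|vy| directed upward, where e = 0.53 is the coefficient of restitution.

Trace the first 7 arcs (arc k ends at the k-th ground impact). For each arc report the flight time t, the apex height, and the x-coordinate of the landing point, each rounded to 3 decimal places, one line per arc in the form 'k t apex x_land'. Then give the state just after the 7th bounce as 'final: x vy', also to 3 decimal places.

1 3.063 13.383 38.650
2 1.751 3.759 60.746
3 0.928 1.056 72.457
4 0.492 0.297 78.664
5 0.261 0.083 81.954
6 0.138 0.023 83.697
7 0.073 0.007 84.621
final: 84.621 0.190

Arc 1: start y=3.620, vy=13.840 → t=3.063, apex=13.383, x_land=38.650, impact vy=-16.204
  bounce: vy ← 0.53·16.204 = 8.588
Arc 2: start y=0.000, vy=8.588 → t=1.751, apex=3.759, x_land=60.746, impact vy=-8.588
  bounce: vy ← 0.53·8.588 = 4.552
Arc 3: start y=0.000, vy=4.552 → t=0.928, apex=1.056, x_land=72.457, impact vy=-4.552
  bounce: vy ← 0.53·4.552 = 2.412
Arc 4: start y=0.000, vy=2.412 → t=0.492, apex=0.297, x_land=78.664, impact vy=-2.412
  bounce: vy ← 0.53·2.412 = 1.279
Arc 5: start y=0.000, vy=1.279 → t=0.261, apex=0.083, x_land=81.954, impact vy=-1.279
  bounce: vy ← 0.53·1.279 = 0.678
Arc 6: start y=0.000, vy=0.678 → t=0.138, apex=0.023, x_land=83.697, impact vy=-0.678
  bounce: vy ← 0.53·0.678 = 0.359
Arc 7: start y=0.000, vy=0.359 → t=0.073, apex=0.007, x_land=84.621, impact vy=-0.359
  bounce: vy ← 0.53·0.359 = 0.190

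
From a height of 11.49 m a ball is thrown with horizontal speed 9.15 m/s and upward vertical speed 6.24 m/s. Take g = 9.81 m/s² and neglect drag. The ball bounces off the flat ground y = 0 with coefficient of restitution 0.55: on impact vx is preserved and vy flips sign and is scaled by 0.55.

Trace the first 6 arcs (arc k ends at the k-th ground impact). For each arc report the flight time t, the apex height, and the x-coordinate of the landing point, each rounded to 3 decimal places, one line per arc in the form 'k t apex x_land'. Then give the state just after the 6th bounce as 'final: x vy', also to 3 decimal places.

1 2.294 13.475 20.986
2 1.823 4.076 37.668
3 1.003 1.233 46.843
4 0.552 0.373 51.889
5 0.303 0.113 54.665
6 0.167 0.034 56.191
final: 56.191 0.450

Arc 1: start y=11.490, vy=6.240 → t=2.294, apex=13.475, x_land=20.986, impact vy=-16.260
  bounce: vy ← 0.55·16.260 = 8.943
Arc 2: start y=0.000, vy=8.943 → t=1.823, apex=4.076, x_land=37.668, impact vy=-8.943
  bounce: vy ← 0.55·8.943 = 4.918
Arc 3: start y=0.000, vy=4.918 → t=1.003, apex=1.233, x_land=46.843, impact vy=-4.918
  bounce: vy ← 0.55·4.918 = 2.705
Arc 4: start y=0.000, vy=2.705 → t=0.552, apex=0.373, x_land=51.889, impact vy=-2.705
  bounce: vy ← 0.55·2.705 = 1.488
Arc 5: start y=0.000, vy=1.488 → t=0.303, apex=0.113, x_land=54.665, impact vy=-1.488
  bounce: vy ← 0.55·1.488 = 0.818
Arc 6: start y=0.000, vy=0.818 → t=0.167, apex=0.034, x_land=56.191, impact vy=-0.818
  bounce: vy ← 0.55·0.818 = 0.450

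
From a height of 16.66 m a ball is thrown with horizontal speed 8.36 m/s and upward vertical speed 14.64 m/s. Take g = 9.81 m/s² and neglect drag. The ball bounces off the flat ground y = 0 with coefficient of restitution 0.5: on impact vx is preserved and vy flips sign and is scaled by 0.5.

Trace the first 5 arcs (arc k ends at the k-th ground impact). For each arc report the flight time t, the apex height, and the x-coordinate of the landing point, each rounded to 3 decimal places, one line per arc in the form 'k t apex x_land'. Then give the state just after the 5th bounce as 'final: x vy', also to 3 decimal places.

Arc 1: start y=16.660, vy=14.640 → t=3.864, apex=27.584, x_land=32.301, impact vy=-23.264
  bounce: vy ← 0.5·23.264 = 11.632
Arc 2: start y=0.000, vy=11.632 → t=2.371, apex=6.896, x_land=52.126, impact vy=-11.632
  bounce: vy ← 0.5·11.632 = 5.816
Arc 3: start y=0.000, vy=5.816 → t=1.186, apex=1.724, x_land=62.039, impact vy=-5.816
  bounce: vy ← 0.5·5.816 = 2.908
Arc 4: start y=0.000, vy=2.908 → t=0.593, apex=0.431, x_land=66.995, impact vy=-2.908
  bounce: vy ← 0.5·2.908 = 1.454
Arc 5: start y=0.000, vy=1.454 → t=0.296, apex=0.108, x_land=69.473, impact vy=-1.454
  bounce: vy ← 0.5·1.454 = 0.727

1 3.864 27.584 32.301
2 2.371 6.896 52.126
3 1.186 1.724 62.039
4 0.593 0.431 66.995
5 0.296 0.108 69.473
final: 69.473 0.727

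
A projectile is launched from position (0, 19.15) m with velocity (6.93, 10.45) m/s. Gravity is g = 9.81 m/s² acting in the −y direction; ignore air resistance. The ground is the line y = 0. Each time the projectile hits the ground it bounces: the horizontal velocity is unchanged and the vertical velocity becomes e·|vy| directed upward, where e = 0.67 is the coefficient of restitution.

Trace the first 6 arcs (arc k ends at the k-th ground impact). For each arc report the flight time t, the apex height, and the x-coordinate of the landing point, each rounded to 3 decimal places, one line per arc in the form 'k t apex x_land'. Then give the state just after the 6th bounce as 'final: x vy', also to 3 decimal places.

Arc 1: start y=19.150, vy=10.450 → t=3.310, apex=24.716, x_land=22.938, impact vy=-22.021
  bounce: vy ← 0.67·22.021 = 14.754
Arc 2: start y=0.000, vy=14.754 → t=3.008, apex=11.095, x_land=43.783, impact vy=-14.754
  bounce: vy ← 0.67·14.754 = 9.885
Arc 3: start y=0.000, vy=9.885 → t=2.015, apex=4.981, x_land=57.750, impact vy=-9.885
  bounce: vy ← 0.67·9.885 = 6.623
Arc 4: start y=0.000, vy=6.623 → t=1.350, apex=2.236, x_land=67.107, impact vy=-6.623
  bounce: vy ← 0.67·6.623 = 4.437
Arc 5: start y=0.000, vy=4.437 → t=0.905, apex=1.004, x_land=73.377, impact vy=-4.437
  bounce: vy ← 0.67·4.437 = 2.973
Arc 6: start y=0.000, vy=2.973 → t=0.606, apex=0.451, x_land=77.577, impact vy=-2.973
  bounce: vy ← 0.67·2.973 = 1.992

1 3.310 24.716 22.938
2 3.008 11.095 43.783
3 2.015 4.981 57.750
4 1.350 2.236 67.107
5 0.905 1.004 73.377
6 0.606 0.451 77.577
final: 77.577 1.992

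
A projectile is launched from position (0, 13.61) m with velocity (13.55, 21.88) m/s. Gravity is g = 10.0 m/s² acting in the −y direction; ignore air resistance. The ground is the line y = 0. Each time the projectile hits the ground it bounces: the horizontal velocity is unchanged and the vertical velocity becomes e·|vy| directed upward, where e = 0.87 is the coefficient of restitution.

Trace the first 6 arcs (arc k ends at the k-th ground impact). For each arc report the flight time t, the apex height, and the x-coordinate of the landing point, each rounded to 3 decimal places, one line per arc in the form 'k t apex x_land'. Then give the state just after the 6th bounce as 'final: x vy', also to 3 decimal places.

Arc 1: start y=13.610, vy=21.880 → t=4.928, apex=37.547, x_land=66.779, impact vy=-27.403
  bounce: vy ← 0.87·27.403 = 23.841
Arc 2: start y=0.000, vy=23.841 → t=4.768, apex=28.419, x_land=131.387, impact vy=-23.841
  bounce: vy ← 0.87·23.841 = 20.741
Arc 3: start y=0.000, vy=20.741 → t=4.148, apex=21.510, x_land=187.597, impact vy=-20.741
  bounce: vy ← 0.87·20.741 = 18.045
Arc 4: start y=0.000, vy=18.045 → t=3.609, apex=16.281, x_land=236.499, impact vy=-18.045
  bounce: vy ← 0.87·18.045 = 15.699
Arc 5: start y=0.000, vy=15.699 → t=3.140, apex=12.323, x_land=279.044, impact vy=-15.699
  bounce: vy ← 0.87·15.699 = 13.658
Arc 6: start y=0.000, vy=13.658 → t=2.732, apex=9.327, x_land=316.058, impact vy=-13.658
  bounce: vy ← 0.87·13.658 = 11.883

1 4.928 37.547 66.779
2 4.768 28.419 131.387
3 4.148 21.510 187.597
4 3.609 16.281 236.499
5 3.140 12.323 279.044
6 2.732 9.327 316.058
final: 316.058 11.883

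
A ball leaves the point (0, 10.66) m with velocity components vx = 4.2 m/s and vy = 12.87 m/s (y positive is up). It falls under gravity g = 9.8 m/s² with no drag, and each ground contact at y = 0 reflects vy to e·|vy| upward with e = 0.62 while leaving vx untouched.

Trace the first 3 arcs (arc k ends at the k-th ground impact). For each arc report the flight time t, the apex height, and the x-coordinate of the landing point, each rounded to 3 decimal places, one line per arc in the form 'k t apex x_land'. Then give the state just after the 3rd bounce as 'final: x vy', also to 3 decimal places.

1 3.288 19.111 13.810
2 2.449 7.346 24.095
3 1.518 2.824 30.472
final: 30.472 4.613

Arc 1: start y=10.660, vy=12.870 → t=3.288, apex=19.111, x_land=13.810, impact vy=-19.354
  bounce: vy ← 0.62·19.354 = 11.999
Arc 2: start y=0.000, vy=11.999 → t=2.449, apex=7.346, x_land=24.095, impact vy=-11.999
  bounce: vy ← 0.62·11.999 = 7.440
Arc 3: start y=0.000, vy=7.440 → t=1.518, apex=2.824, x_land=30.472, impact vy=-7.440
  bounce: vy ← 0.62·7.440 = 4.613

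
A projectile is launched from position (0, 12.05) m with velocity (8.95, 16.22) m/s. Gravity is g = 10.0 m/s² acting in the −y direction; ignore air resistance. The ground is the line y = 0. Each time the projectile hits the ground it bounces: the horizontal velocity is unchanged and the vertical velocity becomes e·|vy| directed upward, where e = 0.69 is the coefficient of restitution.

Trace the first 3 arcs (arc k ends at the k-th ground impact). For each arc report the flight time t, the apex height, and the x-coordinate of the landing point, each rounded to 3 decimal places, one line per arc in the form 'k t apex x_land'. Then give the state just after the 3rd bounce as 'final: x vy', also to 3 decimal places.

1 3.867 25.204 34.611
2 3.098 12.000 62.342
3 2.138 5.713 81.476
final: 81.476 7.376

Arc 1: start y=12.050, vy=16.220 → t=3.867, apex=25.204, x_land=34.611, impact vy=-22.452
  bounce: vy ← 0.69·22.452 = 15.492
Arc 2: start y=0.000, vy=15.492 → t=3.098, apex=12.000, x_land=62.342, impact vy=-15.492
  bounce: vy ← 0.69·15.492 = 10.689
Arc 3: start y=0.000, vy=10.689 → t=2.138, apex=5.713, x_land=81.476, impact vy=-10.689
  bounce: vy ← 0.69·10.689 = 7.376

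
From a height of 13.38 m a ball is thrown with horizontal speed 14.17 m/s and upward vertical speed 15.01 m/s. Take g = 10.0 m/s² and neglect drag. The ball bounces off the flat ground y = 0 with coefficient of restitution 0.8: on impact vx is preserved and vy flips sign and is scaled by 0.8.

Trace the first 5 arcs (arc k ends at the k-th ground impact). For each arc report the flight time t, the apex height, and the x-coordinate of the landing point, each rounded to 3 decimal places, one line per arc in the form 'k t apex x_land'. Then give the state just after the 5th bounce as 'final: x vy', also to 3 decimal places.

Arc 1: start y=13.380, vy=15.010 → t=3.721, apex=24.645, x_land=52.728, impact vy=-22.201
  bounce: vy ← 0.8·22.201 = 17.761
Arc 2: start y=0.000, vy=17.761 → t=3.552, apex=15.773, x_land=103.063, impact vy=-17.761
  bounce: vy ← 0.8·17.761 = 14.209
Arc 3: start y=0.000, vy=14.209 → t=2.842, apex=10.095, x_land=143.331, impact vy=-14.209
  bounce: vy ← 0.8·14.209 = 11.367
Arc 4: start y=0.000, vy=11.367 → t=2.273, apex=6.461, x_land=175.546, impact vy=-11.367
  bounce: vy ← 0.8·11.367 = 9.094
Arc 5: start y=0.000, vy=9.094 → t=1.819, apex=4.135, x_land=201.317, impact vy=-9.094
  bounce: vy ← 0.8·9.094 = 7.275

1 3.721 24.645 52.728
2 3.552 15.773 103.063
3 2.842 10.095 143.331
4 2.273 6.461 175.546
5 1.819 4.135 201.317
final: 201.317 7.275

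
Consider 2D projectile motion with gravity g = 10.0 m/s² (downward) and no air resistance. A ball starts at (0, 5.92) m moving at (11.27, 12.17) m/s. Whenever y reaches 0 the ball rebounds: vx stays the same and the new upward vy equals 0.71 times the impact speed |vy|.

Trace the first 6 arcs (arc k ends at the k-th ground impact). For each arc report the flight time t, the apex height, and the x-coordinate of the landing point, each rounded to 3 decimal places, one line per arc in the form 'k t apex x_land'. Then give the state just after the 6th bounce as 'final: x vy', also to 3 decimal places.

1 2.850 13.325 32.114
2 2.318 6.717 58.240
3 1.646 3.386 76.789
4 1.169 1.707 89.959
5 0.830 0.860 99.310
6 0.589 0.434 105.949
final: 105.949 2.091

Arc 1: start y=5.920, vy=12.170 → t=2.850, apex=13.325, x_land=32.114, impact vy=-16.325
  bounce: vy ← 0.71·16.325 = 11.591
Arc 2: start y=0.000, vy=11.591 → t=2.318, apex=6.717, x_land=58.240, impact vy=-11.591
  bounce: vy ← 0.71·11.591 = 8.229
Arc 3: start y=0.000, vy=8.229 → t=1.646, apex=3.386, x_land=76.789, impact vy=-8.229
  bounce: vy ← 0.71·8.229 = 5.843
Arc 4: start y=0.000, vy=5.843 → t=1.169, apex=1.707, x_land=89.959, impact vy=-5.843
  bounce: vy ← 0.71·5.843 = 4.148
Arc 5: start y=0.000, vy=4.148 → t=0.830, apex=0.860, x_land=99.310, impact vy=-4.148
  bounce: vy ← 0.71·4.148 = 2.945
Arc 6: start y=0.000, vy=2.945 → t=0.589, apex=0.434, x_land=105.949, impact vy=-2.945
  bounce: vy ← 0.71·2.945 = 2.091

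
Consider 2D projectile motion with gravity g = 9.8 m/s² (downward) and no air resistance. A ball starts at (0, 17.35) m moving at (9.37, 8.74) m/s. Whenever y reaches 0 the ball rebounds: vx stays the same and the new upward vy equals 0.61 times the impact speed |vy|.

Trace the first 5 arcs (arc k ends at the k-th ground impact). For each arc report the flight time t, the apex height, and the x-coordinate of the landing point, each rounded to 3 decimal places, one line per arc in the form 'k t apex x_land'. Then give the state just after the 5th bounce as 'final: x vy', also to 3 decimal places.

Arc 1: start y=17.350, vy=8.740 → t=2.974, apex=21.247, x_land=27.868, impact vy=-20.407
  bounce: vy ← 0.61·20.407 = 12.448
Arc 2: start y=0.000, vy=12.448 → t=2.540, apex=7.906, x_land=51.672, impact vy=-12.448
  bounce: vy ← 0.61·12.448 = 7.593
Arc 3: start y=0.000, vy=7.593 → t=1.550, apex=2.942, x_land=66.193, impact vy=-7.593
  bounce: vy ← 0.61·7.593 = 4.632
Arc 4: start y=0.000, vy=4.632 → t=0.945, apex=1.095, x_land=75.050, impact vy=-4.632
  bounce: vy ← 0.61·4.632 = 2.826
Arc 5: start y=0.000, vy=2.826 → t=0.577, apex=0.407, x_land=80.454, impact vy=-2.826
  bounce: vy ← 0.61·2.826 = 1.724

1 2.974 21.247 27.868
2 2.540 7.906 51.672
3 1.550 2.942 66.193
4 0.945 1.095 75.050
5 0.577 0.407 80.454
final: 80.454 1.724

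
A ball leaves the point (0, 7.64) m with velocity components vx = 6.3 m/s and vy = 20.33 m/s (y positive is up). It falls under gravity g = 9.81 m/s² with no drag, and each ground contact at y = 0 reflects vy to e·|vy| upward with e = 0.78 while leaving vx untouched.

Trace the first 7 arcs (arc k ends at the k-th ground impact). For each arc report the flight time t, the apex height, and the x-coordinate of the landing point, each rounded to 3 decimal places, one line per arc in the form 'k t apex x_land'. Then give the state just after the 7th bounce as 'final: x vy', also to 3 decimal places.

1 4.492 28.706 28.297
2 3.774 17.465 52.072
3 2.944 10.625 70.617
4 2.296 6.465 85.082
5 1.791 3.933 96.365
6 1.397 2.393 105.165
7 1.090 1.456 112.030
final: 112.030 4.169

Arc 1: start y=7.640, vy=20.330 → t=4.492, apex=28.706, x_land=28.297, impact vy=-23.732
  bounce: vy ← 0.78·23.732 = 18.511
Arc 2: start y=0.000, vy=18.511 → t=3.774, apex=17.465, x_land=52.072, impact vy=-18.511
  bounce: vy ← 0.78·18.511 = 14.439
Arc 3: start y=0.000, vy=14.439 → t=2.944, apex=10.625, x_land=70.617, impact vy=-14.439
  bounce: vy ← 0.78·14.439 = 11.262
Arc 4: start y=0.000, vy=11.262 → t=2.296, apex=6.465, x_land=85.082, impact vy=-11.262
  bounce: vy ← 0.78·11.262 = 8.784
Arc 5: start y=0.000, vy=8.784 → t=1.791, apex=3.933, x_land=96.365, impact vy=-8.784
  bounce: vy ← 0.78·8.784 = 6.852
Arc 6: start y=0.000, vy=6.852 → t=1.397, apex=2.393, x_land=105.165, impact vy=-6.852
  bounce: vy ← 0.78·6.852 = 5.344
Arc 7: start y=0.000, vy=5.344 → t=1.090, apex=1.456, x_land=112.030, impact vy=-5.344
  bounce: vy ← 0.78·5.344 = 4.169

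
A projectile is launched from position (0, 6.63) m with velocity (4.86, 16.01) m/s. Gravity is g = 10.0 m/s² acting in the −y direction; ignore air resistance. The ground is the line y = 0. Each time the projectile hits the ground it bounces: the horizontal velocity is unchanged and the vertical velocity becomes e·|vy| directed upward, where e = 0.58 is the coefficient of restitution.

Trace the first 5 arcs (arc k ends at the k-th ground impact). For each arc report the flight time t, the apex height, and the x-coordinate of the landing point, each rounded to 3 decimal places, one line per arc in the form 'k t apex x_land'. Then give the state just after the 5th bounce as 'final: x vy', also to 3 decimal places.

Arc 1: start y=6.630, vy=16.010 → t=3.573, apex=19.446, x_land=17.365, impact vy=-19.721
  bounce: vy ← 0.58·19.721 = 11.438
Arc 2: start y=0.000, vy=11.438 → t=2.288, apex=6.542, x_land=28.483, impact vy=-11.438
  bounce: vy ← 0.58·11.438 = 6.634
Arc 3: start y=0.000, vy=6.634 → t=1.327, apex=2.201, x_land=34.932, impact vy=-6.634
  bounce: vy ← 0.58·6.634 = 3.848
Arc 4: start y=0.000, vy=3.848 → t=0.770, apex=0.740, x_land=38.672, impact vy=-3.848
  bounce: vy ← 0.58·3.848 = 2.232
Arc 5: start y=0.000, vy=2.232 → t=0.446, apex=0.249, x_land=40.841, impact vy=-2.232
  bounce: vy ← 0.58·2.232 = 1.294

1 3.573 19.446 17.365
2 2.288 6.542 28.483
3 1.327 2.201 34.932
4 0.770 0.740 38.672
5 0.446 0.249 40.841
final: 40.841 1.294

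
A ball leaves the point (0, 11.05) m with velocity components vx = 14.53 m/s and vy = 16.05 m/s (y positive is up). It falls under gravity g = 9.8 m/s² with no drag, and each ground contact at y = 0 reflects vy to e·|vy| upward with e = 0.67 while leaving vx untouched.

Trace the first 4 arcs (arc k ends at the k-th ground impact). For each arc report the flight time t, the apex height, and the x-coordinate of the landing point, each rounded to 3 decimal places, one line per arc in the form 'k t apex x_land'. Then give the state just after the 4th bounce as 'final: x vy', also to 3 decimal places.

1 3.860 24.193 56.082
2 2.977 10.860 99.345
3 1.995 4.875 128.332
4 1.337 2.188 147.753
final: 147.753 4.388

Arc 1: start y=11.050, vy=16.050 → t=3.860, apex=24.193, x_land=56.082, impact vy=-21.776
  bounce: vy ← 0.67·21.776 = 14.590
Arc 2: start y=0.000, vy=14.590 → t=2.977, apex=10.860, x_land=99.345, impact vy=-14.590
  bounce: vy ← 0.67·14.590 = 9.775
Arc 3: start y=0.000, vy=9.775 → t=1.995, apex=4.875, x_land=128.332, impact vy=-9.775
  bounce: vy ← 0.67·9.775 = 6.549
Arc 4: start y=0.000, vy=6.549 → t=1.337, apex=2.188, x_land=147.753, impact vy=-6.549
  bounce: vy ← 0.67·6.549 = 4.388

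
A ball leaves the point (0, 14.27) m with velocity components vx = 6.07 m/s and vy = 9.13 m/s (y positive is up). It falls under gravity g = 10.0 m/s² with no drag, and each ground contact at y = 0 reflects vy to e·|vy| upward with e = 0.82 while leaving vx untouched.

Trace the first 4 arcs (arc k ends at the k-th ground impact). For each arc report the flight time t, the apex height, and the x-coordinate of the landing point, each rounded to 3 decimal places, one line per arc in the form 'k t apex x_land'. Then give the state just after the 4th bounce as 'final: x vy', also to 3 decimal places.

1 2.833 18.438 17.198
2 3.149 12.398 36.314
3 2.582 8.336 51.990
4 2.118 5.605 64.843
final: 64.843 8.682

Arc 1: start y=14.270, vy=9.130 → t=2.833, apex=18.438, x_land=17.198, impact vy=-19.203
  bounce: vy ← 0.82·19.203 = 15.746
Arc 2: start y=0.000, vy=15.746 → t=3.149, apex=12.398, x_land=36.314, impact vy=-15.746
  bounce: vy ← 0.82·15.746 = 12.912
Arc 3: start y=0.000, vy=12.912 → t=2.582, apex=8.336, x_land=51.990, impact vy=-12.912
  bounce: vy ← 0.82·12.912 = 10.588
Arc 4: start y=0.000, vy=10.588 → t=2.118, apex=5.605, x_land=64.843, impact vy=-10.588
  bounce: vy ← 0.82·10.588 = 8.682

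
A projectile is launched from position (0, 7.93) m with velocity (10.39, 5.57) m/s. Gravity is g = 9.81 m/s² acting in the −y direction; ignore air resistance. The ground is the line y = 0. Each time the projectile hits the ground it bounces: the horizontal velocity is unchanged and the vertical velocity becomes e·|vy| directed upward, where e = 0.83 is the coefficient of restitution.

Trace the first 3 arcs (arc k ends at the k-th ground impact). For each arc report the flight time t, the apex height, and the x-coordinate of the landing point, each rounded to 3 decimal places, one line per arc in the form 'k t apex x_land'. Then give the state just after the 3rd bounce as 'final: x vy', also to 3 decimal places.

Arc 1: start y=7.930, vy=5.570 → t=1.960, apex=9.511, x_land=20.368, impact vy=-13.661
  bounce: vy ← 0.83·13.661 = 11.338
Arc 2: start y=0.000, vy=11.338 → t=2.312, apex=6.552, x_land=44.385, impact vy=-11.338
  bounce: vy ← 0.83·11.338 = 9.411
Arc 3: start y=0.000, vy=9.411 → t=1.919, apex=4.514, x_land=64.319, impact vy=-9.411
  bounce: vy ← 0.83·9.411 = 7.811

1 1.960 9.511 20.368
2 2.312 6.552 44.385
3 1.919 4.514 64.319
final: 64.319 7.811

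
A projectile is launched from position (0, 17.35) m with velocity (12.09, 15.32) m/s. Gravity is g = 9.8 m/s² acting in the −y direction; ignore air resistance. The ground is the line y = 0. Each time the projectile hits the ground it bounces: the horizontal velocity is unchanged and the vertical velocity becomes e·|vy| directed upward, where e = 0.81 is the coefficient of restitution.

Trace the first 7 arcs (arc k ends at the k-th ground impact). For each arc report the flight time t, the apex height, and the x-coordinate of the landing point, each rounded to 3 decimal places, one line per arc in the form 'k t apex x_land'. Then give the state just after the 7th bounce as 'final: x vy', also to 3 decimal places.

1 4.010 29.325 48.476
2 3.963 19.240 96.390
3 3.210 12.623 135.200
4 2.600 8.282 166.636
5 2.106 5.434 192.099
6 1.706 3.565 212.725
7 1.382 2.339 229.431
final: 229.431 5.485

Arc 1: start y=17.350, vy=15.320 → t=4.010, apex=29.325, x_land=48.476, impact vy=-23.974
  bounce: vy ← 0.81·23.974 = 19.419
Arc 2: start y=0.000, vy=19.419 → t=3.963, apex=19.240, x_land=96.390, impact vy=-19.419
  bounce: vy ← 0.81·19.419 = 15.729
Arc 3: start y=0.000, vy=15.729 → t=3.210, apex=12.623, x_land=135.200, impact vy=-15.729
  bounce: vy ← 0.81·15.729 = 12.741
Arc 4: start y=0.000, vy=12.741 → t=2.600, apex=8.282, x_land=166.636, impact vy=-12.741
  bounce: vy ← 0.81·12.741 = 10.320
Arc 5: start y=0.000, vy=10.320 → t=2.106, apex=5.434, x_land=192.099, impact vy=-10.320
  bounce: vy ← 0.81·10.320 = 8.359
Arc 6: start y=0.000, vy=8.359 → t=1.706, apex=3.565, x_land=212.725, impact vy=-8.359
  bounce: vy ← 0.81·8.359 = 6.771
Arc 7: start y=0.000, vy=6.771 → t=1.382, apex=2.339, x_land=229.431, impact vy=-6.771
  bounce: vy ← 0.81·6.771 = 5.485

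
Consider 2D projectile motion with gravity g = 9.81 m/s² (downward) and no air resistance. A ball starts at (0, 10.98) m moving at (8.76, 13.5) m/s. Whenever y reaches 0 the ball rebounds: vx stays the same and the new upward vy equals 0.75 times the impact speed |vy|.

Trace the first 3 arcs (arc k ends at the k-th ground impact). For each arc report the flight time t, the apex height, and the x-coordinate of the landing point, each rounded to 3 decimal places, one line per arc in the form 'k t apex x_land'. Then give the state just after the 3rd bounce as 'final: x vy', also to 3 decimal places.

1 3.409 20.269 29.862
2 3.049 11.401 56.574
3 2.287 6.413 76.607
final: 76.607 8.413

Arc 1: start y=10.980, vy=13.500 → t=3.409, apex=20.269, x_land=29.862, impact vy=-19.942
  bounce: vy ← 0.75·19.942 = 14.956
Arc 2: start y=0.000, vy=14.956 → t=3.049, apex=11.401, x_land=56.574, impact vy=-14.956
  bounce: vy ← 0.75·14.956 = 11.217
Arc 3: start y=0.000, vy=11.217 → t=2.287, apex=6.413, x_land=76.607, impact vy=-11.217
  bounce: vy ← 0.75·11.217 = 8.413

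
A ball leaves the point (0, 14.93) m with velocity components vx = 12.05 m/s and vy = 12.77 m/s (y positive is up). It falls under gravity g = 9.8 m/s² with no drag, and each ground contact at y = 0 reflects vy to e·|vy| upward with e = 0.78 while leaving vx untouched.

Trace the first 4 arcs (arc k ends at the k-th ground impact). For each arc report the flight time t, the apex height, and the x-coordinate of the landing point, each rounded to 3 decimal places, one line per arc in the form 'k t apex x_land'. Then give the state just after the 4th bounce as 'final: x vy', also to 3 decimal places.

Arc 1: start y=14.930, vy=12.770 → t=3.481, apex=23.250, x_land=41.950, impact vy=-21.347
  bounce: vy ← 0.78·21.347 = 16.651
Arc 2: start y=0.000, vy=16.651 → t=3.398, apex=14.145, x_land=82.897, impact vy=-16.651
  bounce: vy ← 0.78·16.651 = 12.988
Arc 3: start y=0.000, vy=12.988 → t=2.651, apex=8.606, x_land=114.836, impact vy=-12.988
  bounce: vy ← 0.78·12.988 = 10.130
Arc 4: start y=0.000, vy=10.130 → t=2.067, apex=5.236, x_land=139.749, impact vy=-10.130
  bounce: vy ← 0.78·10.130 = 7.902

1 3.481 23.250 41.950
2 3.398 14.145 82.897
3 2.651 8.606 114.836
4 2.067 5.236 139.749
final: 139.749 7.902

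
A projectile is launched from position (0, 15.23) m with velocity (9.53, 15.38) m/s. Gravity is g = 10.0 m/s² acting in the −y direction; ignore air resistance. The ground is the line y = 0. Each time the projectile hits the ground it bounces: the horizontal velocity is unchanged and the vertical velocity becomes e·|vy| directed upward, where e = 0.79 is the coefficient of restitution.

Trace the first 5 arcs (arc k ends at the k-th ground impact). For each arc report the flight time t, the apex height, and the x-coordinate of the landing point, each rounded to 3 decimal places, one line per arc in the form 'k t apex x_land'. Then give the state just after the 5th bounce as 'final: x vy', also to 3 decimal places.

1 3.864 27.057 36.826
2 3.675 16.886 71.854
3 2.904 10.539 99.525
4 2.294 6.577 121.386
5 1.812 4.105 138.656
final: 138.656 7.158

Arc 1: start y=15.230, vy=15.380 → t=3.864, apex=27.057, x_land=36.826, impact vy=-23.263
  bounce: vy ← 0.79·23.263 = 18.377
Arc 2: start y=0.000, vy=18.377 → t=3.675, apex=16.886, x_land=71.854, impact vy=-18.377
  bounce: vy ← 0.79·18.377 = 14.518
Arc 3: start y=0.000, vy=14.518 → t=2.904, apex=10.539, x_land=99.525, impact vy=-14.518
  bounce: vy ← 0.79·14.518 = 11.469
Arc 4: start y=0.000, vy=11.469 → t=2.294, apex=6.577, x_land=121.386, impact vy=-11.469
  bounce: vy ← 0.79·11.469 = 9.061
Arc 5: start y=0.000, vy=9.061 → t=1.812, apex=4.105, x_land=138.656, impact vy=-9.061
  bounce: vy ← 0.79·9.061 = 7.158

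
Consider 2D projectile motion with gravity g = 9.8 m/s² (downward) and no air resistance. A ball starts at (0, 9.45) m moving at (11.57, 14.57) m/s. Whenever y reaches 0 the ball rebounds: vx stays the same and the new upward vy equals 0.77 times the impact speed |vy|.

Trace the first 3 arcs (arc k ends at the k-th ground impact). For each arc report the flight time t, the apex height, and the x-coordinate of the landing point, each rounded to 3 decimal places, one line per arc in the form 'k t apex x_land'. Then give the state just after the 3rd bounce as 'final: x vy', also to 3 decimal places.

1 3.521 20.281 40.740
2 3.133 12.025 76.989
3 2.412 7.129 104.901
final: 104.901 9.102

Arc 1: start y=9.450, vy=14.570 → t=3.521, apex=20.281, x_land=40.740, impact vy=-19.938
  bounce: vy ← 0.77·19.938 = 15.352
Arc 2: start y=0.000, vy=15.352 → t=3.133, apex=12.025, x_land=76.989, impact vy=-15.352
  bounce: vy ← 0.77·15.352 = 11.821
Arc 3: start y=0.000, vy=11.821 → t=2.412, apex=7.129, x_land=104.901, impact vy=-11.821
  bounce: vy ← 0.77·11.821 = 9.102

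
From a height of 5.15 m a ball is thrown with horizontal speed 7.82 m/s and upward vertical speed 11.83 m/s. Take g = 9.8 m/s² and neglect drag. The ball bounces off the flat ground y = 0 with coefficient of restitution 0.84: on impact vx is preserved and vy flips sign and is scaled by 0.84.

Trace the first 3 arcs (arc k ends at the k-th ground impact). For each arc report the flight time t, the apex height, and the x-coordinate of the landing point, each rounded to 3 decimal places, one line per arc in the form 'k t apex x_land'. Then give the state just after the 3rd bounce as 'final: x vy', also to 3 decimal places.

Arc 1: start y=5.150, vy=11.830 → t=2.791, apex=12.290, x_land=21.825, impact vy=-15.521
  bounce: vy ← 0.84·15.521 = 13.037
Arc 2: start y=0.000, vy=13.037 → t=2.661, apex=8.672, x_land=42.631, impact vy=-13.037
  bounce: vy ← 0.84·13.037 = 10.951
Arc 3: start y=0.000, vy=10.951 → t=2.235, apex=6.119, x_land=60.109, impact vy=-10.951
  bounce: vy ← 0.84·10.951 = 9.199

1 2.791 12.290 21.825
2 2.661 8.672 42.631
3 2.235 6.119 60.109
final: 60.109 9.199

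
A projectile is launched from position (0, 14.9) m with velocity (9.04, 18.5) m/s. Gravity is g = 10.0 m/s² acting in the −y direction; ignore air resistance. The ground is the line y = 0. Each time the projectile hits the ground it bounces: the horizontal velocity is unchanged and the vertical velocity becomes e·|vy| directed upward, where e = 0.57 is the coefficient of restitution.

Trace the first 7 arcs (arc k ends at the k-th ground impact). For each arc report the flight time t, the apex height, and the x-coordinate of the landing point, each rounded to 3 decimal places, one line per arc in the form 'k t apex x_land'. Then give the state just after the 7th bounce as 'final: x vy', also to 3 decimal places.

1 4.380 32.013 39.598
2 2.885 10.401 65.674
3 1.644 3.379 80.538
4 0.937 1.098 89.010
5 0.534 0.357 93.839
6 0.304 0.116 96.592
7 0.174 0.038 98.161
final: 98.161 0.495

Arc 1: start y=14.900, vy=18.500 → t=4.380, apex=32.013, x_land=39.598, impact vy=-25.303
  bounce: vy ← 0.57·25.303 = 14.423
Arc 2: start y=0.000, vy=14.423 → t=2.885, apex=10.401, x_land=65.674, impact vy=-14.423
  bounce: vy ← 0.57·14.423 = 8.221
Arc 3: start y=0.000, vy=8.221 → t=1.644, apex=3.379, x_land=80.538, impact vy=-8.221
  bounce: vy ← 0.57·8.221 = 4.686
Arc 4: start y=0.000, vy=4.686 → t=0.937, apex=1.098, x_land=89.010, impact vy=-4.686
  bounce: vy ← 0.57·4.686 = 2.671
Arc 5: start y=0.000, vy=2.671 → t=0.534, apex=0.357, x_land=93.839, impact vy=-2.671
  bounce: vy ← 0.57·2.671 = 1.522
Arc 6: start y=0.000, vy=1.522 → t=0.304, apex=0.116, x_land=96.592, impact vy=-1.522
  bounce: vy ← 0.57·1.522 = 0.868
Arc 7: start y=0.000, vy=0.868 → t=0.174, apex=0.038, x_land=98.161, impact vy=-0.868
  bounce: vy ← 0.57·0.868 = 0.495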